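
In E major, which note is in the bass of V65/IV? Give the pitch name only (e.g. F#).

G#

The applied chord V65/IV is rooted on E: E-G#-B-D.
The figure 65 means first inversion — the third is in the bass.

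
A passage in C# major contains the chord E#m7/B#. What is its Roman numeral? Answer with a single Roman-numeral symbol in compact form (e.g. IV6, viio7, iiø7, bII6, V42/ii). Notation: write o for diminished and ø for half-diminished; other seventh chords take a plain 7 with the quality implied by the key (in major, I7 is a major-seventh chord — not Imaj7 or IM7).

iii43

The pitches E#-G#-B#-D# form a minor seventh chord rooted on E#.
E# is scale degree 3 in C# major, and a minor seventh chord on that degree is written iii7.
With B# in the bass the chord is in second inversion, so the figured bass is 43.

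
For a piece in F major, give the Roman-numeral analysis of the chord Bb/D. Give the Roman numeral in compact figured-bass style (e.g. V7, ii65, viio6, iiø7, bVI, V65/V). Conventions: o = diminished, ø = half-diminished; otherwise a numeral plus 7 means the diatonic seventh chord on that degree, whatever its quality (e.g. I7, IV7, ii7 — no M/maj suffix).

IV6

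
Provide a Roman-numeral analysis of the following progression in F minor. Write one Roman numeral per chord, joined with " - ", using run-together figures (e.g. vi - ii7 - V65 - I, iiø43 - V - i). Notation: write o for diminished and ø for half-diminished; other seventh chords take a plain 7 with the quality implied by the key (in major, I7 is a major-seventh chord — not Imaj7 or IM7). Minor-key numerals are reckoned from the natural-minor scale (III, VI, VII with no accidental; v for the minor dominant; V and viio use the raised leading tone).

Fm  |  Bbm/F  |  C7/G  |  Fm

Fm has root F, degree 1 in F minor, so i.
Bbm/F: minor triad on Bb = scale degree 4 → iv64.
C7/G has root C, degree 5 in F minor, so V43.
Fm has root F, degree 1 in F minor, so i.

i - iv64 - V43 - i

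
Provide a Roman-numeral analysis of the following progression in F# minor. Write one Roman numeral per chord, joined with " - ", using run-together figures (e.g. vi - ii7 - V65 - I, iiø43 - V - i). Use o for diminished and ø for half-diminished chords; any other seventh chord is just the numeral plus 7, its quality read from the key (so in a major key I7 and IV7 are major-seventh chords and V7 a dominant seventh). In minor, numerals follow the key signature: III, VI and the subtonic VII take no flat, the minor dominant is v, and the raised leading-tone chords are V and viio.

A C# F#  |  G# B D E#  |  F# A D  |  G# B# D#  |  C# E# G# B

A-C#-F#: minor triad on F# = scale degree 1 → i6.
G#-B-D-E# has root E#, degree 7 in F# minor, so viio65.
F#-A-D has root D, degree 6 in F# minor, so VI6.
G#-B#-D#: a major triad on G#, the applied dominant of V → V/V.
C#-E#-G#-B: root C# is the dominant; dominant seventh chord there is V7.

i6 - viio65 - VI6 - V/V - V7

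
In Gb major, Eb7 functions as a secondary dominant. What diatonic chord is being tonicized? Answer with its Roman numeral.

ii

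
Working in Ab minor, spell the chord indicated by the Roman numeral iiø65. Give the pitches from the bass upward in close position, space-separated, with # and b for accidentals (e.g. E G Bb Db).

The numeral's case and figure indicate a half-diminished seventh chord. In Ab minor its root, scale degree 2, is Bb.
Stacking thirds from Bb gives Bb-Db-Fb-Ab.
The figured bass 65 indicates first inversion, placing the third (Db) in the bass: Db-Fb-Ab-Bb.

Db Fb Ab Bb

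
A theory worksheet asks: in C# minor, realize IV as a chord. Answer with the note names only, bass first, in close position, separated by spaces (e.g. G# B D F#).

F# A# C#

IV is the major subdominant, borrowed from the parallel major. In C# minor that root is F#.
So the chord is F#-A#-C#, a major triad.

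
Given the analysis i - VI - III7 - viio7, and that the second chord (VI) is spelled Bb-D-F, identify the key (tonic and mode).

The anchor chord is a major triad on Bb, labeled VI.
VI on Bb implies Bb is the submediant; that puts the tonic at D, and the uppercase numeral fits minor mode.

D minor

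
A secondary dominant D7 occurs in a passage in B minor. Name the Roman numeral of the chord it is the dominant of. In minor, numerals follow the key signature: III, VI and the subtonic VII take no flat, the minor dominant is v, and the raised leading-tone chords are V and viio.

The chord is a dominant seventh chord on D.
A dominant resolves down a perfect fifth: D → G. In B minor, G is scale degree 6, i.e. VI.

VI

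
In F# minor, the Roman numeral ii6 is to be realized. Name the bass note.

ii in F# minor has root G#; the chord is G#-B-D#.
The figure 6 means first inversion — the third is in the bass.

B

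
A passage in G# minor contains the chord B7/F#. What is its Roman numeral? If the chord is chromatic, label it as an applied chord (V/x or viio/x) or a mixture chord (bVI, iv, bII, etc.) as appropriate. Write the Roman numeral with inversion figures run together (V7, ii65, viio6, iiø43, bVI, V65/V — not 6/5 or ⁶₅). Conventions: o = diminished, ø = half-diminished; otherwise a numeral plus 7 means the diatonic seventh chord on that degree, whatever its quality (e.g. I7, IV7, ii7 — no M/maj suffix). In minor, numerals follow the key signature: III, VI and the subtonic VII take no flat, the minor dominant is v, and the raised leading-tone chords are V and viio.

V43/VI

The pitches B-D#-F#-A form a dominant seventh chord rooted on B.
B is not a diatonic chord root with this quality in G# minor, but it lies a perfect fifth above E (VI), so the chord functions as an applied dominant of VI.
With F# in the bass the chord is in second inversion, so the figured bass is 43.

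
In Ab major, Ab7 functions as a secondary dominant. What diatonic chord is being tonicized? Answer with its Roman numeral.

The chord is a dominant seventh chord on Ab.
A dominant resolves down a perfect fifth: Ab → Db. In Ab major, Db is scale degree 4, i.e. IV.

IV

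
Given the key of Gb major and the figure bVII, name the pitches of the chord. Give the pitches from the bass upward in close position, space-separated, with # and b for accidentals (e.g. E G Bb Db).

Fb Ab Cb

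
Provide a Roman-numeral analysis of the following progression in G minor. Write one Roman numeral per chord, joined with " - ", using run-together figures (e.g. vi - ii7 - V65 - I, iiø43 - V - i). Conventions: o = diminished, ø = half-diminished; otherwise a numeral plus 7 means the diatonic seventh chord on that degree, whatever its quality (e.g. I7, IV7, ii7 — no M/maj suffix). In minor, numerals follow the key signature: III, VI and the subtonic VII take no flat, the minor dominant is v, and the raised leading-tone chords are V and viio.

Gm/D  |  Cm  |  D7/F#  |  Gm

i64 - iv - V65 - i

Gm/D: minor triad on G = scale degree 1 → i64.
Cm: minor triad on C = scale degree 4 → iv.
D7/F#: root D is the dominant; dominant seventh chord there is V65.
Gm: minor triad on G = scale degree 1 → i.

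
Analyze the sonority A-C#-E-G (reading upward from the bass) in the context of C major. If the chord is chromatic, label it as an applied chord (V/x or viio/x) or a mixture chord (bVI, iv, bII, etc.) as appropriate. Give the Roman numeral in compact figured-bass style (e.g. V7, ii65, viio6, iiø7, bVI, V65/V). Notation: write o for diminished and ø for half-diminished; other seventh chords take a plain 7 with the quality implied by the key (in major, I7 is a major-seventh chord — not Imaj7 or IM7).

Stacked in thirds the chord is A-C#-E-G: a dominant seventh chord on A.
A is not a diatonic chord root with this quality in C major, but it lies a perfect fifth above D (ii), so the chord functions as an applied dominant of ii.

V7/ii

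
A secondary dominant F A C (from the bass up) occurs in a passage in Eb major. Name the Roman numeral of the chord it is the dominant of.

V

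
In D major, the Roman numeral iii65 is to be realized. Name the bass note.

iii in D major has root F#; the chord is F#-A-C#-E.
The figure 65 means first inversion — the third is in the bass.

A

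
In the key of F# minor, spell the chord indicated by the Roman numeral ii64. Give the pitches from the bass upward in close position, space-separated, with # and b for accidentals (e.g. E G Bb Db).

Scale degree 2 in F# minor is G#; here the chord built on it is altered to a minor triad. ii64 is the minor supertonic, borrowed from the parallel major (the Dorian ii).
So the chord is G#-B-D#, a minor triad.
With the 64 figure the chord is in second inversion; from the bass D# upward in close position it reads D#-G#-B.

D# G# B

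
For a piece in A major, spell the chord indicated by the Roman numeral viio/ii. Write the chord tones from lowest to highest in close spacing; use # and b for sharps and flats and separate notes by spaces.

viio/ii is a secondary leading-tone chord. The target ii is B in A major; the applied chord is rooted a semitone below, on A#.
Building a diminished triad on A# gives A#-C#-E.

A# C# E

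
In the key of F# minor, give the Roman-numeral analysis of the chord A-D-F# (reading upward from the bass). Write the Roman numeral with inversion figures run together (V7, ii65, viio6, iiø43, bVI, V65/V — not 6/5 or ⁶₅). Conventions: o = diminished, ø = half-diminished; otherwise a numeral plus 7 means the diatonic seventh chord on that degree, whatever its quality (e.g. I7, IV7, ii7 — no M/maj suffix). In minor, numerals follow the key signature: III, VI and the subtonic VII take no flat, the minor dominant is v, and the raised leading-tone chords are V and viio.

VI64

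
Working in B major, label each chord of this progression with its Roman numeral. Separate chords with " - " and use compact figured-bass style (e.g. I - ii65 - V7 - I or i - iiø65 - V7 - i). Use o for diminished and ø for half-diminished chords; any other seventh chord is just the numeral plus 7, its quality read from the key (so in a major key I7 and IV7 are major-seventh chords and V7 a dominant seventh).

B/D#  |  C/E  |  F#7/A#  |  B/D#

I6 - bII6 - V65 - I6

B/D#: root B is the tonic; major triad there is I6.
C/E: C with this quality isn't in the key; a major triad on b2 is the Neapolitan sixth, bII6 (third, E, in the bass — hence the 6).
F#7/A# has root F#, degree 5 in B major, so V65.
B/D# has root B, degree 1 in B major, so I6.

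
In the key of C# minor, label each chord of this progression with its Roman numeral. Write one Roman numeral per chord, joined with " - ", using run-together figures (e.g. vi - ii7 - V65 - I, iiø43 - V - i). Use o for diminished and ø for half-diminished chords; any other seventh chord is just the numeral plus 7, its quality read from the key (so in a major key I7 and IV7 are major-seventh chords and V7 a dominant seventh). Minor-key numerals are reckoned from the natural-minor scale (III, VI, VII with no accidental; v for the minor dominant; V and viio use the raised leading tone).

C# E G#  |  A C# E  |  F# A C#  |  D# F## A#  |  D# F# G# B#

i - VI - iv - V/V - V43

C#-E-G#: minor triad on C# = scale degree 1 → i.
A-C#-E: major triad on A = scale degree 6 → VI.
F#-A-C#: root F# is the subdominant; minor triad there is iv.
D#-F##-A# is the secondary dominant of V (major triad on D#): V/V.
D#-F#-G#-B#: dominant seventh chord on G# = scale degree 5 → V43.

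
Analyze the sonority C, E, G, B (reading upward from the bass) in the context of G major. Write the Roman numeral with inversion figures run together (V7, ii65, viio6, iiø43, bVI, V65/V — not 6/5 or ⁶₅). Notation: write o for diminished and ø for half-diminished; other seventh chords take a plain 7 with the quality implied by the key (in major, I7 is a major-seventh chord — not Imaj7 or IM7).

IV7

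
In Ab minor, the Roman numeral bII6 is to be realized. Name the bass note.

Db

bII in Ab minor has root Bbb; the chord is Bbb-Db-Fb.
The figure 6 means first inversion — the third is in the bass.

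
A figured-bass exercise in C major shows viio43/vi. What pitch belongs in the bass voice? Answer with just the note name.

D

The applied chord viio43/vi is rooted on G#: G#-B-D-F.
The figure 43 means second inversion — the fifth is in the bass.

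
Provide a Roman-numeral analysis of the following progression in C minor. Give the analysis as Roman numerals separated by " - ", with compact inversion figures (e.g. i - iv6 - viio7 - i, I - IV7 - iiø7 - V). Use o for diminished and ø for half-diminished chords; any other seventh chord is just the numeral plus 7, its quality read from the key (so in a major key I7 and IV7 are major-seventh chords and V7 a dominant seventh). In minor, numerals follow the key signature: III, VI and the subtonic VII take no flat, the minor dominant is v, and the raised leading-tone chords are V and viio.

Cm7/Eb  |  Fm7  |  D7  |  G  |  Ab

Cm7/Eb has root C, degree 1 in C minor, so i65.
Fm7: root F is the subdominant; minor seventh chord there is iv7.
D7 is the secondary dominant of V (dominant seventh chord on D): V7/V.
G: major triad on G = scale degree 5 → V.
Ab: root Ab is the submediant; major triad there is VI.

i65 - iv7 - V7/V - V - VI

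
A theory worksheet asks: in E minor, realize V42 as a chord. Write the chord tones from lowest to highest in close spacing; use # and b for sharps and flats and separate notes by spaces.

A B D# F#

In E minor, the dominant is B. The dominant is major (leading tone raised), so V is a dominant seventh chord.
That chord is spelled B-D#-F#-A.
The figured bass 42 indicates third inversion, placing the seventh (A) in the bass: A-B-D#-F#.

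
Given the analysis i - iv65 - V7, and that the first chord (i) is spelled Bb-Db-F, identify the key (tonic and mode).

Bb minor

i is given as Bb-Db-F — a minor triad with root Bb.
If Bb is scale degree 1 and the mode makes that degree carry a minor triad, the tonic is Bb and the mode is minor.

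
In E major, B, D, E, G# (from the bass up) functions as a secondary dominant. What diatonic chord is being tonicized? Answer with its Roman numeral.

The chord is a dominant seventh chord on E.
A dominant resolves down a perfect fifth: E → A. In E major, A is scale degree 4, i.e. IV.

IV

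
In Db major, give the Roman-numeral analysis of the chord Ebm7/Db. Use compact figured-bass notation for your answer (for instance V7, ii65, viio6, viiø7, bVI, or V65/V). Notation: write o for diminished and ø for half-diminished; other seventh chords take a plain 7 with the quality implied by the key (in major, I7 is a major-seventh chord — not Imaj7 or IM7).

The pitches Eb-Gb-Bb-Db form a minor seventh chord rooted on Eb.
Eb is scale degree 2 in Db major, and a minor seventh chord on that degree is written ii7.
With Db in the bass the chord is in third inversion, so the figured bass is 42.

ii42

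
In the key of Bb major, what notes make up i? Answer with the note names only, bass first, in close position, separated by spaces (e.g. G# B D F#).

Bb Db F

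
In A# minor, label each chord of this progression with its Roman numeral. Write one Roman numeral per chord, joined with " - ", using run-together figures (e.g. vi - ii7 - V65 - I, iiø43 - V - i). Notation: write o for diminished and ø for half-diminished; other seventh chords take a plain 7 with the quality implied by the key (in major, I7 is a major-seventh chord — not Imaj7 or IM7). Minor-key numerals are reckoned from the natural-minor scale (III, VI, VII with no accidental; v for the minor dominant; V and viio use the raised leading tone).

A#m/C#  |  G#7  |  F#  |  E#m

i6 - VII7 - VI - v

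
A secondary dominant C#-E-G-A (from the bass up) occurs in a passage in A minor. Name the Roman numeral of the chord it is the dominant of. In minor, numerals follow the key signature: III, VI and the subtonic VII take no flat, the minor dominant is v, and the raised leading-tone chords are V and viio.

iv

The chord is a dominant seventh chord on A.
A dominant resolves down a perfect fifth: A → D. In A minor, D is scale degree 4, i.e. iv.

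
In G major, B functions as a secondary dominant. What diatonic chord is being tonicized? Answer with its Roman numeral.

vi

The chord is a major triad on B.
A dominant resolves down a perfect fifth: B → E. In G major, E is scale degree 6, i.e. vi.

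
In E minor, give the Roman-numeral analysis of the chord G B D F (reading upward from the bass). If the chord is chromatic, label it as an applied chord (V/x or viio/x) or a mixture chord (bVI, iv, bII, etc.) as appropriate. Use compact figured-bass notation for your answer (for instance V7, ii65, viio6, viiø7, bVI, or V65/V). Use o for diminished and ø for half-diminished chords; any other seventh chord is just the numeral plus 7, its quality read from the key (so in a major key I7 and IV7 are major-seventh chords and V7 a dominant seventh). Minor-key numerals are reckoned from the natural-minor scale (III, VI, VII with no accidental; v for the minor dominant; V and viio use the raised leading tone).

V7/VI

Stacked in thirds the chord is G-B-D-F: a dominant seventh chord on G.
G is not a diatonic chord root with this quality in E minor, but it lies a perfect fifth above C (VI), so the chord functions as an applied dominant of VI.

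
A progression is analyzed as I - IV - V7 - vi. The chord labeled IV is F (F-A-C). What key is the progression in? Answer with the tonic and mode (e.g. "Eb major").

C major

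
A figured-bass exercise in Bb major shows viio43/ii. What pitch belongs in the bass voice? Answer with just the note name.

F

The applied chord viio43/ii is rooted on B: B-D-F-Ab.
The figure 43 means second inversion — the fifth is in the bass.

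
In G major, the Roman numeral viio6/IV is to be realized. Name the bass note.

The applied chord viio6/IV is rooted on B: B-D-F.
The figure 6 means first inversion — the third is in the bass.

D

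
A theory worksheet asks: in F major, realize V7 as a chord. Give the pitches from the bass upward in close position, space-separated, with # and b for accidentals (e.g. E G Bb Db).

C E G Bb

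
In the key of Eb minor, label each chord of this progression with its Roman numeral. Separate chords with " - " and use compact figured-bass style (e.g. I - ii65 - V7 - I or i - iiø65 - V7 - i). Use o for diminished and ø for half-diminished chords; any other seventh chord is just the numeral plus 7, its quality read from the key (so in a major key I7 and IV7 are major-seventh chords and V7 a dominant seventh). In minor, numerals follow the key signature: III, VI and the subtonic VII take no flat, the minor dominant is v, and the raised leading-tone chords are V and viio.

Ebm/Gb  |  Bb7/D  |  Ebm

Ebm/Gb: minor triad on Eb = scale degree 1 → i6.
Bb7/D: dominant seventh chord on Bb = scale degree 5 → V65.
Ebm: minor triad on Eb = scale degree 1 → i.

i6 - V65 - i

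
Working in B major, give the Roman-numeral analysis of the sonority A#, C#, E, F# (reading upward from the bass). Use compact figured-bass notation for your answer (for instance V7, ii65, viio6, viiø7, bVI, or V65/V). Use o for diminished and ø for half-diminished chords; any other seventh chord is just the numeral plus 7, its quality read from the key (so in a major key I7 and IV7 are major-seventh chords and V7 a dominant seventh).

V65

The pitches F#-A#-C#-E form a dominant seventh chord rooted on F#.
F# is scale degree 5 in B major, and a dominant seventh chord on that degree is written V7.
With A# in the bass the chord is in first inversion, so the figured bass is 65.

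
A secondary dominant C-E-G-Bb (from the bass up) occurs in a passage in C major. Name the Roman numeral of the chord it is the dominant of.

IV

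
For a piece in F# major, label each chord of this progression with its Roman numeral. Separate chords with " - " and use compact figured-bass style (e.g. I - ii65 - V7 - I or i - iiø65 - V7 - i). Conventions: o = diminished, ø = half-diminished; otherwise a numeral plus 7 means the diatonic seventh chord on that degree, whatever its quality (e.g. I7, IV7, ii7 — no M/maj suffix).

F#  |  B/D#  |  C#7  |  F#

I - IV6 - V7 - I

F#: major triad on F# = scale degree 1 → I.
B/D#: major triad on B = scale degree 4 → IV6.
C#7: dominant seventh chord on C# = scale degree 5 → V7.
F# has root F#, degree 1 in F# major, so I.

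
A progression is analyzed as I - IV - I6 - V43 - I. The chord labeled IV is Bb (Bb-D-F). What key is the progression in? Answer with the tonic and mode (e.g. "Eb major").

IV is given as Bb-D-F — a major triad with root Bb.
IV on Bb implies Bb is the subdominant; that puts the tonic at F, and the uppercase numeral fits major mode.

F major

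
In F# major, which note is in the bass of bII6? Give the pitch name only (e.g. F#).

bII in F# major has root G; the chord is G-B-D.
The figure 6 means first inversion — the third is in the bass.

B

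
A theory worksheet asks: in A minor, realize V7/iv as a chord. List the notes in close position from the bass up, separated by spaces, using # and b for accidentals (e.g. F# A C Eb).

V7/iv is a secondary dominant — the dominant seventh of iv. iv in A minor is D, so the applied chord's root is A, a perfect fifth above.
Building a dominant seventh chord on A gives A-C#-E-G.

A C# E G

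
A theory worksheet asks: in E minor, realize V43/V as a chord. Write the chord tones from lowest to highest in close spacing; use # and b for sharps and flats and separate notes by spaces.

C# E F# A#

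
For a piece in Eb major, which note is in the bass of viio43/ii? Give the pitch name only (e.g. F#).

Bb

The applied chord viio43/ii is rooted on E: E-G-Bb-Db.
The figure 43 means second inversion — the fifth is in the bass.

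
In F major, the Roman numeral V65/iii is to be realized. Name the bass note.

G#

The applied chord V65/iii is rooted on E: E-G#-B-D.
The figure 65 means first inversion — the third is in the bass.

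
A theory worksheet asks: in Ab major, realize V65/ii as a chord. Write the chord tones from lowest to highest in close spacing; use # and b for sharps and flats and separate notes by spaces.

A C Eb F

The slash means an applied dominant: we want the dominant of ii. In Ab major, ii is Bb minor, and its dominant is built on F.
Building a dominant seventh chord on F gives F-A-C-Eb.
With the 65 figure the chord is in first inversion; from the bass A upward in close position it reads A-C-Eb-F.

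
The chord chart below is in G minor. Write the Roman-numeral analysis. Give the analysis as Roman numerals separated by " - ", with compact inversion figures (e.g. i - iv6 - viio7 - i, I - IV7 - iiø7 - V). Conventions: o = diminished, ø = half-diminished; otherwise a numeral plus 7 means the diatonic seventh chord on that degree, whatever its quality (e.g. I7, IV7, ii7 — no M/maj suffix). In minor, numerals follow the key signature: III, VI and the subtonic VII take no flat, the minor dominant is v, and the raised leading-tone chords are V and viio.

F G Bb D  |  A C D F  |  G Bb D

i42 - v43 - i

F-G-Bb-D: root G is the tonic; minor seventh chord there is i42.
A-C-D-F has root D, degree 5 in G minor, so v43.
G-Bb-D has root G, degree 1 in G minor, so i.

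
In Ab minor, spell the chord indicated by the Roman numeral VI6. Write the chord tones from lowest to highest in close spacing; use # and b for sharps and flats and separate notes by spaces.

Ab Cb Fb

In Ab minor, scale degree 6 is Fb, and the diatonic chord built there is a major triad.
That chord is spelled Fb-Ab-Cb.
The figured bass 6 indicates first inversion, placing the third (Ab) in the bass: Ab-Cb-Fb.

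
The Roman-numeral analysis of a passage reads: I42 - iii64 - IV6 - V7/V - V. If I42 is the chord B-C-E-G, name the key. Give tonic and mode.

C major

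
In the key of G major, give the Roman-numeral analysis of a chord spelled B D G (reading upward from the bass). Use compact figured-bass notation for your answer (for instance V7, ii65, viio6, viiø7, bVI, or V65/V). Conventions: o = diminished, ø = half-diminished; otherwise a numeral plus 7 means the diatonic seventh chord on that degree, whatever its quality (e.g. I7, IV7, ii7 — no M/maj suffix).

Stacked in thirds the chord is G-B-D: a major triad on G.
In G major, G is the tonic; the diatonic major triad there is I.
With B in the bass the chord is in first inversion, so the figured bass is 6.

I6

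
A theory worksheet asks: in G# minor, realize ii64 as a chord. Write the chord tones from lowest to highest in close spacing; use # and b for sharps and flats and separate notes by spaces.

E# A# C#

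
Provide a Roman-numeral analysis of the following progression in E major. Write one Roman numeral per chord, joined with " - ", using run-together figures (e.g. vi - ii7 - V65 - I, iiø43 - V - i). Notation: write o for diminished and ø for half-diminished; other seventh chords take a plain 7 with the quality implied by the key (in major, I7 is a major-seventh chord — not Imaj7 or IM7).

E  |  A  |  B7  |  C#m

I - IV - V7 - vi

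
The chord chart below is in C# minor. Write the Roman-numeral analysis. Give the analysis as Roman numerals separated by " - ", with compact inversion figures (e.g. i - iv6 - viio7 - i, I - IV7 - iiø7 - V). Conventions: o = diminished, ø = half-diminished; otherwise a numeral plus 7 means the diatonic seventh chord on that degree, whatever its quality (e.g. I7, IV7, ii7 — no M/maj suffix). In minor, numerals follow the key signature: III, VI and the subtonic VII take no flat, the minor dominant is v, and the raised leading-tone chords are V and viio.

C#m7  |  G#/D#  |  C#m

i7 - V64 - i

C#m7: minor seventh chord on C# = scale degree 1 → i7.
G#/D# has root G#, degree 5 in C# minor, so V64.
C#m has root C#, degree 1 in C# minor, so i.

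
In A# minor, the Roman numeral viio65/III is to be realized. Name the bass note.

D#

The applied chord viio65/III is rooted on B#: B#-D#-F#-A.
The figure 65 means first inversion — the third is in the bass.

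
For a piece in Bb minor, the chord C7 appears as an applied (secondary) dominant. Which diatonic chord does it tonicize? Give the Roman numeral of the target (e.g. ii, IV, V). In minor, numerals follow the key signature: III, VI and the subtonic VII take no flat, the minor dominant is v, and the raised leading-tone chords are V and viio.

V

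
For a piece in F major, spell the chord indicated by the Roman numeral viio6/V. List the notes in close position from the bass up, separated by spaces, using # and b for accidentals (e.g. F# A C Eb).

D F B

viio6/V is a secondary leading-tone chord. The target V is C in F major; the applied chord is rooted a semitone below, on B.
Building a diminished triad on B gives B-D-F.
With the 6 figure the chord is in first inversion; from the bass D upward in close position it reads D-F-B.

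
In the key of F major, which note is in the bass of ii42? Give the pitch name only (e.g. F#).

F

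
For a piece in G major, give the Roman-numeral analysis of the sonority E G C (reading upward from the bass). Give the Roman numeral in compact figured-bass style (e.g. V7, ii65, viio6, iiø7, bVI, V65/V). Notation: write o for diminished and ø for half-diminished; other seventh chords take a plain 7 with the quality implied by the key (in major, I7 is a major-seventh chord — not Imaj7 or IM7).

Stacked in thirds the chord is C-E-G: a major triad on C.
In G major, C is the subdominant; the diatonic major triad there is IV.
With E in the bass the chord is in first inversion, so the figured bass is 6.

IV6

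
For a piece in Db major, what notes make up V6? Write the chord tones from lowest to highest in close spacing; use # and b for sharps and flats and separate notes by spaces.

C Eb Ab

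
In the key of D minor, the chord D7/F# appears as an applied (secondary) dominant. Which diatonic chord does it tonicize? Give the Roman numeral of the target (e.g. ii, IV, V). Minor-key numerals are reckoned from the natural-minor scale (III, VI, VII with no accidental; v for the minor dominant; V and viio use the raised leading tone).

The chord is a dominant seventh chord on D.
A dominant resolves down a perfect fifth: D → G. In D minor, G is scale degree 4, i.e. iv.

iv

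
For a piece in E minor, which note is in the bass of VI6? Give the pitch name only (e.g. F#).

VI in E minor has root C; the chord is C-E-G.
The figure 6 means first inversion — the third is in the bass.

E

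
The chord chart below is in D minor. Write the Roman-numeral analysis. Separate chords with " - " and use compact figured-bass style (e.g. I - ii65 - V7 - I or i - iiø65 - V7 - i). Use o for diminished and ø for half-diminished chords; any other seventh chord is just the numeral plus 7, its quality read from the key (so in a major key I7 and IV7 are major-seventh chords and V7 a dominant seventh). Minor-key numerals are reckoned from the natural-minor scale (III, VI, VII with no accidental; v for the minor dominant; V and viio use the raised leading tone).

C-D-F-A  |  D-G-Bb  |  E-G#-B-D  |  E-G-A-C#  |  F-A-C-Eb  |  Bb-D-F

i42 - iv64 - V7/V - V43 - V7/VI - VI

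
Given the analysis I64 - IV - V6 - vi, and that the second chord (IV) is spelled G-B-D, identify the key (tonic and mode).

The anchor chord is a major triad on G, labeled IV.
If G is scale degree 4 and the mode makes that degree carry a major triad, the tonic is D and the mode is major.

D major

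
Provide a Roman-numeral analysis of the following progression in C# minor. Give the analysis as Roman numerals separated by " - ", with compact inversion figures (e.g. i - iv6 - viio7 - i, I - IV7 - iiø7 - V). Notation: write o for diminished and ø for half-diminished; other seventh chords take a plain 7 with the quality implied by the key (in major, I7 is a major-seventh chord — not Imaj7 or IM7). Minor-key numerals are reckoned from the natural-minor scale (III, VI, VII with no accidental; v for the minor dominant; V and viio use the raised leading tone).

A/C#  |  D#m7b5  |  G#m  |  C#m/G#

VI6 - iiø7 - v - i64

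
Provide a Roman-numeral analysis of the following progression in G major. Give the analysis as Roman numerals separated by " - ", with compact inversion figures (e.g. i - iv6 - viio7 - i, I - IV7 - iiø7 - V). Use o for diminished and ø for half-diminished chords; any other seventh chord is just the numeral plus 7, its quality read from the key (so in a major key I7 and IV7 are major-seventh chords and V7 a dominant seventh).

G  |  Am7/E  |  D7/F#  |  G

G: major triad on G = scale degree 1 → I.
Am7/E has root A, degree 2 in G major, so ii43.
D7/F#: root D is the dominant; dominant seventh chord there is V65.
G: major triad on G = scale degree 1 → I.

I - ii43 - V65 - I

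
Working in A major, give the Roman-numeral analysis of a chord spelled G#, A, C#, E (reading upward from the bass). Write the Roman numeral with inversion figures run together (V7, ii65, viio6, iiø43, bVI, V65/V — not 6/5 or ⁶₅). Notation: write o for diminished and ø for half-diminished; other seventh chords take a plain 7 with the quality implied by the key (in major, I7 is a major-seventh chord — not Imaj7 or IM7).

I42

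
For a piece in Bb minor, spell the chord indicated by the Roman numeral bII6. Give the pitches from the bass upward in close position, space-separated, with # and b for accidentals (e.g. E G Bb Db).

Eb Gb Cb

bII6 is the Neapolitan sixth — a major triad on the lowered second degree, here in its customary first inversion. In Bb minor that root is Cb.
So the chord is Cb-Eb-Gb, a major triad.
With the 6 figure the chord is in first inversion; from the bass Eb upward in close position it reads Eb-Gb-Cb.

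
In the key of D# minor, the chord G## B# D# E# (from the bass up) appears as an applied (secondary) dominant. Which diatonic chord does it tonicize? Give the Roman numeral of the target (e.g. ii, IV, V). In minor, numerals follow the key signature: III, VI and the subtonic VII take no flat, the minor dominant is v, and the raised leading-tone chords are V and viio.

The chord is a dominant seventh chord on E#.
A dominant resolves down a perfect fifth: E# → A#. In D# minor, A# is scale degree 5, i.e. V.

V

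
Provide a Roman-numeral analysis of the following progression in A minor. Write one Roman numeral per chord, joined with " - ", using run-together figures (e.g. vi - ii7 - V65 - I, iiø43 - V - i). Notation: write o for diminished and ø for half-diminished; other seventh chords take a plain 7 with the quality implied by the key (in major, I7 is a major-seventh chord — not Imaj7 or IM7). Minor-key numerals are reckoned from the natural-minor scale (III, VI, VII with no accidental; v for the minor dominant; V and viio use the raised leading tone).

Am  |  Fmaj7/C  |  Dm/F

i - VI43 - iv6

Am has root A, degree 1 in A minor, so i.
Fmaj7/C has root F, degree 6 in A minor, so VI43.
Dm/F has root D, degree 4 in A minor, so iv6.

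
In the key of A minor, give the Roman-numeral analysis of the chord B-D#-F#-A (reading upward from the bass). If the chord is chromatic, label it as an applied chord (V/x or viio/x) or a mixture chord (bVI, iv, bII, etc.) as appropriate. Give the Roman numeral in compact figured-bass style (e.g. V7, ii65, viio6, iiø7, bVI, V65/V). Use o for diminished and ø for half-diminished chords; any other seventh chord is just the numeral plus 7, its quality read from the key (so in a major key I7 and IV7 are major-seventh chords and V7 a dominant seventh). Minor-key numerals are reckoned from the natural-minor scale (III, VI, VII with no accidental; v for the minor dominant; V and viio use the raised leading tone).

V7/V

The pitches B-D#-F#-A form a dominant seventh chord rooted on B.
B is not a diatonic chord root with this quality in A minor, but it lies a perfect fifth above E (V), so the chord functions as an applied dominant of V.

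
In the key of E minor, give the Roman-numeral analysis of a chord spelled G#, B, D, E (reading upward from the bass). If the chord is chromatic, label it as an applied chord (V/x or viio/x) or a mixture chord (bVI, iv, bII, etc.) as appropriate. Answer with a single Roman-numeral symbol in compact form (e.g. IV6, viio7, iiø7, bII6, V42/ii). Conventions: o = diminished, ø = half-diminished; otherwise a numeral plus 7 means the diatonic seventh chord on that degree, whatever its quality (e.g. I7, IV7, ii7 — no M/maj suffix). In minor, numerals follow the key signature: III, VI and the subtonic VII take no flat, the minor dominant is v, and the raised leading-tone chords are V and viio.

V65/iv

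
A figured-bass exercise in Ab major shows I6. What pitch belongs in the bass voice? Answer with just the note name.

I in Ab major has root Ab; the chord is Ab-C-Eb.
The figure 6 means first inversion — the third is in the bass.

C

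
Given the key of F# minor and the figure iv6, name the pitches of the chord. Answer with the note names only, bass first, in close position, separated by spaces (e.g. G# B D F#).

D F# B

The numeral's case and figure indicate a minor triad. In F# minor its root, the subdominant, is B.
Stacking thirds from B gives B-D-F#.
The figured bass 6 indicates first inversion, placing the third (D) in the bass: D-F#-B.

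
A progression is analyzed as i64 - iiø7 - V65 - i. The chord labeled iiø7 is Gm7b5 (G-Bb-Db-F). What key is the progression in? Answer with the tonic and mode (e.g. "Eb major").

The anchor chord is a half-diminished seventh chord on G, labeled iiø7.
If G is scale degree 2 and the mode makes that degree carry a half-diminished seventh chord, the tonic is F and the mode is minor.

F minor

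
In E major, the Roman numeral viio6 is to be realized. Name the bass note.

viio in E major has root D#; the chord is D#-F#-A.
The figure 6 means first inversion — the third is in the bass.

F#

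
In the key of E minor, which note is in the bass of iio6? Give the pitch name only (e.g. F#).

A

iio in E minor has root F#; the chord is F#-A-C.
The figure 6 means first inversion — the third is in the bass.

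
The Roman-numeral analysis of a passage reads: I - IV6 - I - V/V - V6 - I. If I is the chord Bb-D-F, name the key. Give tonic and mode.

Bb major

I is given as Bb-D-F — a major triad with root Bb.
If Bb is scale degree 1 and the mode makes that degree carry a major triad, the tonic is Bb and the mode is major.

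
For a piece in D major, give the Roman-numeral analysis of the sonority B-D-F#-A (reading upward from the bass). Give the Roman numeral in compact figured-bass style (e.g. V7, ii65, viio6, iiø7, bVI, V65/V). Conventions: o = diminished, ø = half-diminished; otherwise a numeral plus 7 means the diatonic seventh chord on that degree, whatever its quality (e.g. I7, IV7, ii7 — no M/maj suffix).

vi7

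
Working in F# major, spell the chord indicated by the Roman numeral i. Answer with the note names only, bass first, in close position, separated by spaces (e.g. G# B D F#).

F# A C#

i is the minor tonic, borrowed from the parallel minor. In F# major that root is F#.
So the chord is F#-A-C#.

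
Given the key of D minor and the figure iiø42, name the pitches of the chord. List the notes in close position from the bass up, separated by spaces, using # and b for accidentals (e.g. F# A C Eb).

D E G Bb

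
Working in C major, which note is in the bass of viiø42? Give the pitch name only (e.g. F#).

viiø in C major has root B; the chord is B-D-F-A.
The figure 42 means third inversion — the seventh is in the bass.

A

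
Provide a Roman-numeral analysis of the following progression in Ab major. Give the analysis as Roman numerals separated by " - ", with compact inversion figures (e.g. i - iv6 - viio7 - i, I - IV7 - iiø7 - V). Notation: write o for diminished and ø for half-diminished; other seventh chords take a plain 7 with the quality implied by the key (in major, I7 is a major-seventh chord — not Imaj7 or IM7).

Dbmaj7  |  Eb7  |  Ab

IV7 - V7 - I

Dbmaj7: root Db is the subdominant; major seventh chord there is IV7.
Eb7: dominant seventh chord on Eb = scale degree 5 → V7.
Ab: major triad on Ab = scale degree 1 → I.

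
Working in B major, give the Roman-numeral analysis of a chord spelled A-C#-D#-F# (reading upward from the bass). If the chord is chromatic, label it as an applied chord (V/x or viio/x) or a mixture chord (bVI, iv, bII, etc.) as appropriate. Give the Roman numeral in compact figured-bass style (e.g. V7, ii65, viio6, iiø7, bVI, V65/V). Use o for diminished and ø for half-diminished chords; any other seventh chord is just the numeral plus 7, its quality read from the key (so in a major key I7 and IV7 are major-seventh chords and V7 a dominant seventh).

viiø43/IV

The pitches D#-F#-A-C# form a half-diminished seventh chord rooted on D#.
D# sits a half step below E (IV in B major); a diminished chord there is the applied leading-tone chord of IV.
With A in the bass the chord is in second inversion, so the figured bass is 43.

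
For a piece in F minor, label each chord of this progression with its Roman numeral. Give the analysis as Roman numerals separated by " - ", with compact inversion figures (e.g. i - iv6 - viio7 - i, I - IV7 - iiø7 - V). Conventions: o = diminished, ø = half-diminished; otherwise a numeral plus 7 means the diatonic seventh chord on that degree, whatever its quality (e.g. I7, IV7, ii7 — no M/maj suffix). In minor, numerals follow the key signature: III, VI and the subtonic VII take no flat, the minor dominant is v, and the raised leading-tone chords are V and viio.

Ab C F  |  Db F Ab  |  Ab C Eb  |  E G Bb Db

i6 - VI - III - viio7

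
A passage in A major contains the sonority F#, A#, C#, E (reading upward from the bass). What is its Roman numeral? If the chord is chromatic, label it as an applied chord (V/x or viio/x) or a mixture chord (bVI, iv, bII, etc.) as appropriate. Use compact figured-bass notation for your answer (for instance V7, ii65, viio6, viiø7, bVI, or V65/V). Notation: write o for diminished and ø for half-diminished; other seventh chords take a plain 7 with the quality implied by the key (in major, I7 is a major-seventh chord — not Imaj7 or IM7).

V7/ii

The pitches F#-A#-C#-E form a dominant seventh chord rooted on F#.
F# is not a diatonic chord root with this quality in A major, but it lies a perfect fifth above B (ii), so the chord functions as an applied dominant of ii.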